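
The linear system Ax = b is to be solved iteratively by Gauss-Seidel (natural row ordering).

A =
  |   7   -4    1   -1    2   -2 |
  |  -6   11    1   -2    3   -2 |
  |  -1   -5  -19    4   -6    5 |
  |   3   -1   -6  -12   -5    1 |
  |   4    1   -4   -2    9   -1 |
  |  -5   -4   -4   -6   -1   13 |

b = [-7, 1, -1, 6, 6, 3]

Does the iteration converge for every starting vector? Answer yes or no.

yes

Write A = D+L+U with D = diag(7, 11, -19, -12, 9, 13).
T_GS = -(D+L)⁻¹U: row 0 first, T[0,3] = -(-1)/(7) = +0.1429; later rows by forward substitution.
  T[0,:] = [+0.0000, +0.5714, -0.1429, +0.1429, -0.2857, +0.2857]
  T[1,:] = [+0.0000, +0.3117, -0.1688, +0.2597, -0.4286, +0.3377]
  T[2,:] = [+0.0000, -0.1121, +0.0519, +0.1347, -0.1880, +0.1593]
  T[3,:] = [+0.0000, +0.1729, -0.0476, -0.0533, -0.3584, +0.0470]
  T[4,:] = [+0.0000, -0.3000, +0.0948, -0.0443, +0.0114, +0.0278]
  T[5,:] = [+0.0000, +0.3379, -0.1056, +0.1483, -0.4641, +0.2866]
moduli |λ_i(T)| = 0.8372, 0.2127, 0.2127, 0.0717, 0.0717, 0.0000.
ρ = 0.8372; 0.8372 < 1: convergent.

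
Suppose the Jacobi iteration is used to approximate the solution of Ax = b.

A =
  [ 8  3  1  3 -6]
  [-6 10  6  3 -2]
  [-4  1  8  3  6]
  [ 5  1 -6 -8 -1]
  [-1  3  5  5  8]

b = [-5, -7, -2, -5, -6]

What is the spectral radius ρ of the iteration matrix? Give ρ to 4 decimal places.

Let D = diag(8, 10, 8, -8, 8); L, U the strict triangles.
T_J = -D⁻¹(L+U): T[3,0] = -(5)/(-8) = +0.6250; T[3,3] = 0.
  T[0,:] = [+0.0000, -0.3750, -0.1250, -0.3750, +0.7500]
  T[1,:] = [+0.6000, +0.0000, -0.6000, -0.3000, +0.2000]
  T[2,:] = [+0.5000, -0.1250, +0.0000, -0.3750, -0.7500]
  T[3,:] = [+0.6250, +0.1250, -0.7500, +0.0000, -0.1250]
  T[4,:] = [+0.1250, -0.3750, -0.6250, -0.6250, +0.0000]
|λ(T)| sorted: 1.2299, 0.8487, 0.8487, 0.5518, 0.0954.
ρ(T) = max|λ| = 1.2299; 1.2299 > 1: divergent.

1.2299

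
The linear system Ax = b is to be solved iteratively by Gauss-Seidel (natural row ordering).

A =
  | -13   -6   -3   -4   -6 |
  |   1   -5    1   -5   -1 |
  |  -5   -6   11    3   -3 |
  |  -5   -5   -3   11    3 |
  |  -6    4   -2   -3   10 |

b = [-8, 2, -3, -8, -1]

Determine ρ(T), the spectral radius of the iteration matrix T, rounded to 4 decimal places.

1.5512

Let D = diag(-13, -5, 11, 11, 10); L, U the strict triangles.
GS T = -(D+L)⁻¹U: row 0 first, T[0,3] = -(-4)/(-13) = -0.3077; later rows by forward substitution.
  T[0,:] = [+0.0000, -0.4615, -0.2308, -0.3077, -0.4615]
  T[1,:] = [+0.0000, -0.0923, +0.1538, -1.0615, -0.2923]
  T[2,:] = [+0.0000, -0.2601, -0.0210, -0.9916, -0.0965]
  T[3,:] = [+0.0000, -0.3227, -0.0407, -0.8928, -0.6417]
  T[4,:] = [+0.0000, -0.3888, -0.2164, -0.2262, -0.3718]
eigenvalue magnitudes: 1.5512, 0.3569, 0.3569, 0.0208, 0.0000.
ρ = 1.5512; 1.5512 > 1 ⇒ diverges.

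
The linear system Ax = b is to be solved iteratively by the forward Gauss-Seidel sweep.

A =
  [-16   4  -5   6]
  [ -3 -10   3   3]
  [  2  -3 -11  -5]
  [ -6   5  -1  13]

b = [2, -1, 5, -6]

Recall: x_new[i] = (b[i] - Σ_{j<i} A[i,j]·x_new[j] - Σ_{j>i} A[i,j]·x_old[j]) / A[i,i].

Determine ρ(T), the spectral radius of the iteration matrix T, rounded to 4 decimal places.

0.5634

A = D + L + U where D = diag(-16, -10, -11, 13).
T_GS = -(D+L)⁻¹U: row 0 first, T[0,1] = -(4)/(-16) = +0.2500; later rows by forward substitution.
  T[0,:] = [+0.0000  +0.2500  -0.3125  +0.3750]
  T[1,:] = [+0.0000  -0.0750  +0.3938  +0.1875]
  T[2,:] = [+0.0000  +0.0659  -0.1642  -0.4375]
  T[3,:] = [+0.0000  +0.1493  -0.3083  +0.0673]
eigenvalue magnitudes: 0.5634, 0.2976, 0.0938, 0.0000.
spectral radius ρ = 0.5634; 0.5634 < 1, so it converges for any x₀.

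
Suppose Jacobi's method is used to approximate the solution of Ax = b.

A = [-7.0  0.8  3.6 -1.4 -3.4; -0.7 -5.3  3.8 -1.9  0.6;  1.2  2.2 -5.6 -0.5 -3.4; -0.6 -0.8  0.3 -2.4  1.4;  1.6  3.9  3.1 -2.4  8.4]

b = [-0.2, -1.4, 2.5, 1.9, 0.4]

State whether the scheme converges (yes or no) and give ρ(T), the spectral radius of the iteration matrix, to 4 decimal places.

Split A = D + L + U, D = diag(-7, -5.3, -5.6, -2.4, 8.4).
T_J = -D⁻¹(L+U): T[3,2] = -(0.3)/(-2.4) = +0.1250; T[3,3] = 0.
  T[0,:] = [+0.0000, +0.1143, +0.5143, -0.2000, -0.4857]
  T[1,:] = [-0.1321, +0.0000, +0.7170, -0.3585, +0.1132]
  T[2,:] = [+0.2143, +0.3929, +0.0000, -0.0893, -0.6071]
  T[3,:] = [-0.2500, -0.3333, +0.1250, +0.0000, +0.5833]
  T[4,:] = [-0.1905, -0.4643, -0.3690, +0.2857, +0.0000]
|λ(T)| sorted: 1.1465, 0.5789, 0.5789, 0.0407, 0.0407.
ρ(T) = max|λ| = 1.1465; 1.1465 > 1 ⇒ diverges.

no, ρ = 1.1465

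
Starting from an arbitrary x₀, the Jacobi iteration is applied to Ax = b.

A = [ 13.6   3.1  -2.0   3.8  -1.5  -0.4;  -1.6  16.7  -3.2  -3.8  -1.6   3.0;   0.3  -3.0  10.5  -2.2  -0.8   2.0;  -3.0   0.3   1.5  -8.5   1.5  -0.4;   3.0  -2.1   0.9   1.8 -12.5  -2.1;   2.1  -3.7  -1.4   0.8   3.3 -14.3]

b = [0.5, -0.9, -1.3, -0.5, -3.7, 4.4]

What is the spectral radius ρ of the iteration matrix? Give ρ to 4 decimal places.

0.5352

Let D = diag(13.6, 16.7, 10.5, -8.5, -12.5, -14.3); L, U the strict triangles.
T_J = -D⁻¹(L+U): T[4,1] = -(-2.1)/(-12.5) = -0.1680; T[4,4] = 0.
  T[0,:] = [+0.0000, -0.2279, +0.1471, -0.2794, +0.1103, +0.0294]
  T[1,:] = [+0.0958, +0.0000, +0.1916, +0.2275, +0.0958, -0.1796]
  T[2,:] = [-0.0286, +0.2857, +0.0000, +0.2095, +0.0762, -0.1905]
  T[3,:] = [-0.3529, +0.0353, +0.1765, +0.0000, +0.1765, -0.0471]
  T[4,:] = [+0.2400, -0.1680, +0.0720, +0.1440, +0.0000, -0.1680]
  T[5,:] = [+0.1469, -0.2587, -0.0979, +0.0559, +0.2308, +0.0000]
|eigenvalues of T|: 0.5352, 0.4114, 0.2547, 0.1847, 0.1847, 0.1713.
spectral radius ρ = 0.5352; 0.5352 < 1: convergent.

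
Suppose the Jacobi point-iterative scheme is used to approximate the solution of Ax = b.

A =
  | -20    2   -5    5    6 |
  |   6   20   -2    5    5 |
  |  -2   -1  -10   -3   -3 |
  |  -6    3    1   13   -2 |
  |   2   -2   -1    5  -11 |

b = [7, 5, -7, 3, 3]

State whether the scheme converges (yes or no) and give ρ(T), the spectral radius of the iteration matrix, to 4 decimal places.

yes, ρ = 0.8260

A = D + L + U where D = diag(-20, 20, -10, 13, -11).
Jacobi T = -D⁻¹(L+U): T[3,4] = -(-2)/(13) = +0.1538; T[3,3] = 0.
  T[0,:] = [+0.0000  +0.1000  -0.2500  +0.2500  +0.3000]
  T[1,:] = [-0.3000  +0.0000  +0.1000  -0.2500  -0.2500]
  T[2,:] = [-0.2000  -0.1000  +0.0000  -0.3000  -0.3000]
  T[3,:] = [+0.4615  -0.2308  -0.0769  +0.0000  +0.1538]
  T[4,:] = [+0.1818  -0.1818  -0.0909  +0.4545  +0.0000]
eigenvalue magnitudes: 0.8260, 0.3343, 0.3343, 0.2412, 0.0485.
spectral radius ρ = 0.8260; 0.8260 < 1 ⇒ converges.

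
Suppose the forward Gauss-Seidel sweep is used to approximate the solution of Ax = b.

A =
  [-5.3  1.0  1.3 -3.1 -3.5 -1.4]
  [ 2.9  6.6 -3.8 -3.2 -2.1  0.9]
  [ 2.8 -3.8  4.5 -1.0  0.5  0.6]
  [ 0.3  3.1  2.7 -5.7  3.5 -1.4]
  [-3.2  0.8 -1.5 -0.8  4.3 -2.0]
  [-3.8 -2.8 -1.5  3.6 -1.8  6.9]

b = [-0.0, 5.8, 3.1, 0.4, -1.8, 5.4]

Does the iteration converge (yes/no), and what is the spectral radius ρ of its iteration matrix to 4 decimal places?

no, ρ = 1.4902

A = D + L + U where D = diag(-5.3, 6.6, 4.5, -5.7, 4.3, 6.9).
Gauss-Seidel: T = -(D+L)⁻¹U, row 0 first, T[0,1] = -(1)/(-5.3) = +0.1887; later rows by forward substitution.
  T[0,:] = [+0.0000, +0.1887, +0.2453, -0.5849, -0.6604, -0.2642]
  T[1,:] = [+0.0000, -0.0829, +0.4680, +0.7419, +0.6083, -0.0203]
  T[2,:] = [+0.0000, -0.1874, +0.2426, +1.2126, +0.8135, +0.0139]
  T[3,:] = [+0.0000, -0.1239, +0.3823, +0.9471, +1.2955, -0.2640]
  T[4,:] = [+0.0000, +0.0674, +0.2512, +0.0259, -0.0798, +0.2280]
  T[5,:] = [+0.0000, +0.1118, +0.2438, -0.2448, -0.6367, +0.0465]
eigenvalue magnitudes: 1.4902, 0.4430, 0.4430, 0.3250, 0.0399, 0.0000.
ρ(T) = max|λ| = 1.4902; 1.4902 > 1 ⇒ diverges.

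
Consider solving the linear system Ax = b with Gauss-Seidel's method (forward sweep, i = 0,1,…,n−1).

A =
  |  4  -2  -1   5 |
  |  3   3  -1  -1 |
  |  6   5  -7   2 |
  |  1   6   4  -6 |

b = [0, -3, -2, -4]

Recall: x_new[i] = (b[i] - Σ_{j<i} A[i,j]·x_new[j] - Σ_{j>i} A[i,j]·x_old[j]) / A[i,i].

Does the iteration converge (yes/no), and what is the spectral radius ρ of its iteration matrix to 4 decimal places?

Let D = diag(4, 3, -7, -6); L, U the strict triangles.
T_GS = -(D+L)⁻¹U: row 0 first, T[0,2] = -(-1)/(4) = +0.2500; later rows by forward substitution.
  T[0,:] = [+0.0000, +0.5000, +0.2500, -1.2500]
  T[1,:] = [+0.0000, -0.5000, +0.0833, +1.5833]
  T[2,:] = [+0.0000, +0.0714, +0.2738, +0.3452]
  T[3,:] = [+0.0000, -0.3690, +0.3075, +1.6052]
|roots of det(T-λI)|: 1.4028, 0.0752, 0.0752, 0.0000.
ρ = 1.4028; 1.4028 > 1, so it fails to converge.

no, ρ = 1.4028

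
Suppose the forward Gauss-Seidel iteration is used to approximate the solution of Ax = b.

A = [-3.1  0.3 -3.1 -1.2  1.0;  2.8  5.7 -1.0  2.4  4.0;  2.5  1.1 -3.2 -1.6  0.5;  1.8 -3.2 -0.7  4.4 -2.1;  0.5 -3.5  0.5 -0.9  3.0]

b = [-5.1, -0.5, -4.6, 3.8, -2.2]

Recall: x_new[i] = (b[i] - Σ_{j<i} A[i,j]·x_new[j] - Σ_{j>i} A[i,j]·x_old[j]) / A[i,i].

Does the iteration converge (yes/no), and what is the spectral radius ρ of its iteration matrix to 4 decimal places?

no, ρ = 1.1417

A = D + L + U where D = diag(-3.1, 5.7, -3.2, 4.4, 3).
GS T = -(D+L)⁻¹U: row 0 first, T[0,2] = -(-3.1)/(-3.1) = -1.0000; later rows by forward substitution.
  T[0,:] = [+0.0000 +0.0968 -1.0000 -0.3871 +0.3226]
  T[1,:] = [+0.0000 -0.0475 +0.6667 -0.2309 -0.8602]
  T[2,:] = [+0.0000 +0.0593 -0.5521 -0.8818 +0.1126]
  T[3,:] = [+0.0000 -0.0647 +0.8061 -0.1499 -0.2624]
  T[4,:] = [+0.0000 -0.1009 +1.2783 -0.1029 -1.1548]
|roots of det(T-λI)|: 1.1417, 0.7145, 0.7145, 0.0012, 0.0000.
ρ = 1.1417; 1.1417 > 1, so it fails to converge.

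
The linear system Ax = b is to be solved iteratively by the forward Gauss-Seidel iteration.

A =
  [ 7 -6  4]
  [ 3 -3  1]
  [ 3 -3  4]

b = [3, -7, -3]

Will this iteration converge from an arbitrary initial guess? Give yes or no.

yes

A = D + L + U where D = diag(7, -3, 4).
GS T = -(D+L)⁻¹U: row 0 first, T[0,2] = -(4)/(7) = -0.5714; later rows by forward substitution.
  T[0,:] = [+0.0000, +0.8571, -0.5714]
  T[1,:] = [+0.0000, +0.8571, -0.2381]
  T[2,:] = [+0.0000, +0.0000, +0.2500]
moduli |λ_i(T)| = 0.8571, 0.2500, 0.0000.
spectral radius ρ = 0.8571; 0.8571 < 1, so it converges for any x₀.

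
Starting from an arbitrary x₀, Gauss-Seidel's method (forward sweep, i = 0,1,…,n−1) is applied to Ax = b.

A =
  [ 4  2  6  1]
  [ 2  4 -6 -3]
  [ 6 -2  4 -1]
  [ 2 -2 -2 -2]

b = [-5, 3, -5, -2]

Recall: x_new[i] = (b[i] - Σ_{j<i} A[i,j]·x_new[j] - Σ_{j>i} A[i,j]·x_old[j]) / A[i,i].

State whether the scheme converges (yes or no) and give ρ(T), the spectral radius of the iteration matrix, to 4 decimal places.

Diagonal D = diag(4, 4, 4, -2); L, U strict lower/upper.
GS T = -(D+L)⁻¹U: row 0 first, T[0,1] = -(2)/(4) = -0.5000; later rows by forward substitution.
  T[0,:] = [+0.0000, -0.5000, -1.5000, -0.2500]
  T[1,:] = [+0.0000, +0.2500, +2.2500, +0.8750]
  T[2,:] = [+0.0000, +0.8750, +3.3750, +1.0625]
  T[3,:] = [+0.0000, -1.6250, -7.1250, -2.1875]
eigenvalue magnitudes: 1.3849, 0.3952, 0.3426, 0.0000.
spectral radius ρ = 1.3849; 1.3849 > 1 ⇒ diverges.

no, ρ = 1.3849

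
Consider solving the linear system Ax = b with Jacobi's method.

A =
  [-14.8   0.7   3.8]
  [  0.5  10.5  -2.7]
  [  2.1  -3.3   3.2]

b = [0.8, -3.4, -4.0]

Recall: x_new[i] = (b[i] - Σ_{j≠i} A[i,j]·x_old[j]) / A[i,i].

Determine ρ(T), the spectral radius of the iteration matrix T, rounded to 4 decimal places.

0.3847

Write A = D+L+U with D = diag(-14.8, 10.5, 3.2).
Jacobi: T = -D⁻¹(L+U), T[0,1] = -(0.7)/(-14.8) = +0.0473; T[0,0] = 0.
  T[0,:] = [+0.0000  +0.0473  +0.2568]
  T[1,:] = [-0.0476  +0.0000  +0.2571]
  T[2,:] = [-0.6562  +1.0312  +0.0000]
|λ(T)| sorted: 0.3847, 0.2314, 0.2314.
spectral radius ρ = 0.3847; 0.3847 < 1, so it converges for any x₀.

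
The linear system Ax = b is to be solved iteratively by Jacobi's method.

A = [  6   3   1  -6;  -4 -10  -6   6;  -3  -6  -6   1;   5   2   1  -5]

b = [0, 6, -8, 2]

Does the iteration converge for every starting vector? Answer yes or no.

no

Diagonal D = diag(6, -10, -6, -5); L, U strict lower/upper.
T_J = -D⁻¹(L+U): T[0,2] = -(1)/(6) = -0.1667; T[0,0] = 0.
  T[0,:] = [+0.0000, -0.5000, -0.1667, +1.0000]
  T[1,:] = [-0.4000, +0.0000, -0.6000, +0.6000]
  T[2,:] = [-0.5000, -1.0000, +0.0000, +0.1667]
  T[3,:] = [+1.0000, +0.4000, +0.2000, +0.0000]
moduli |λ_i(T)| = 1.6301, 0.9089, 0.9089, 0.1799.
ρ(T) = max|λ| = 1.6301; 1.6301 > 1, so it fails to converge.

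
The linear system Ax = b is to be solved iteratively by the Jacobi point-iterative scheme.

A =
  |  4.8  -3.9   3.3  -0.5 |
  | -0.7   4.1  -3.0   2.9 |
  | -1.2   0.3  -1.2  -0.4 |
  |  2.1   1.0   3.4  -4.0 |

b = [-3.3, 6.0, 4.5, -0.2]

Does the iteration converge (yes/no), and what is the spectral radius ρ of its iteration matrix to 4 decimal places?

no, ρ = 1.3295

Split A = D + L + U, D = diag(4.8, 4.1, -1.2, -4).
T_J = -D⁻¹(L+U): T[1,2] = -(-3)/(4.1) = +0.7317; T[1,1] = 0.
  T[0,:] = [+0.0000 +0.8125 -0.6875 +0.1042]
  T[1,:] = [+0.1707 +0.0000 +0.7317 -0.7073]
  T[2,:] = [-1.0000 +0.2500 +0.0000 -0.3333]
  T[3,:] = [+0.5250 +0.2500 +0.8500 +0.0000]
eigenvalue magnitudes: 1.3295, 0.8510, 0.8510, 0.6166.
ρ(T) = max|λ| = 1.3295; 1.3295 > 1 ⇒ diverges.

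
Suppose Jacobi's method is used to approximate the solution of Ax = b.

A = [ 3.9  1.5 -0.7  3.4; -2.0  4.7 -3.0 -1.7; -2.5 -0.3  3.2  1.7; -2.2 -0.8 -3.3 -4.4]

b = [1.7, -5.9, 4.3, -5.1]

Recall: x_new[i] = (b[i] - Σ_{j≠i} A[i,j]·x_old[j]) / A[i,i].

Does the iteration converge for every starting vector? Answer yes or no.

no

Write A = D+L+U with D = diag(3.9, 4.7, 3.2, -4.4).
T_J = -D⁻¹(L+U): T[3,2] = -(-3.3)/(-4.4) = -0.7500; T[3,3] = 0.
  T[0,:] = [+0.0000, -0.3846, +0.1795, -0.8718]
  T[1,:] = [+0.4255, +0.0000, +0.6383, +0.3617]
  T[2,:] = [+0.7812, +0.0938, +0.0000, -0.5312]
  T[3,:] = [-0.5000, -0.1818, -0.7500, +0.0000]
|roots of det(T-λI)|: 1.1804, 0.6131, 0.4905, 0.4905.
spectral radius ρ = 1.1804; 1.1804 > 1 ⇒ diverges.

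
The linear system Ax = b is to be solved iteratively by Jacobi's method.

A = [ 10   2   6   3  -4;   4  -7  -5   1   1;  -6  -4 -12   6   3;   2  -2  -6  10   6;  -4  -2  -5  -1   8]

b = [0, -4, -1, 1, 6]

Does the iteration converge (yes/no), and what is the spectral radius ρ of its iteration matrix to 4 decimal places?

no, ρ = 1.1623

Split A = D + L + U, D = diag(10, -7, -12, 10, 8).
Jacobi: T = -D⁻¹(L+U), T[4,3] = -(-1)/(8) = +0.1250; T[4,4] = 0.
  T[0,:] = [+0.0000  -0.2000  -0.6000  -0.3000  +0.4000]
  T[1,:] = [+0.5714  +0.0000  -0.7143  +0.1429  +0.1429]
  T[2,:] = [-0.5000  -0.3333  +0.0000  +0.5000  +0.2500]
  T[3,:] = [-0.2000  +0.2000  +0.6000  +0.0000  -0.6000]
  T[4,:] = [+0.5000  +0.2500  +0.6250  +0.1250  +0.0000]
|roots of det(T-λI)|: 1.1623, 0.8722, 0.4254, 0.1619, 0.1619.
ρ(T) = max|λ| = 1.1623; 1.1623 > 1 ⇒ diverges.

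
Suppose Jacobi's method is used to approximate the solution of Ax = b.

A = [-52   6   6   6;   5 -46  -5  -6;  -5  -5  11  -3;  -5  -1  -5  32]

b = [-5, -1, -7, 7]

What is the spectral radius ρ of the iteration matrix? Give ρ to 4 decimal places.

Diagonal D = diag(-52, -46, 11, 32); L, U strict lower/upper.
T_J = -D⁻¹(L+U): T[1,0] = -(5)/(-46) = +0.1087; T[1,1] = 0.
  T[0,:] = [+0.0000  +0.1154  +0.1154  +0.1154]
  T[1,:] = [+0.1087  +0.0000  -0.1087  -0.1304]
  T[2,:] = [+0.4545  +0.4545  +0.0000  +0.2727]
  T[3,:] = [+0.1562  +0.0312  +0.1562  +0.0000]
moduli |λ_i(T)| = 0.2269, 0.1926, 0.1926, 0.1524.
ρ = 0.2269; 0.2269 < 1, so it converges for any x₀.

0.2269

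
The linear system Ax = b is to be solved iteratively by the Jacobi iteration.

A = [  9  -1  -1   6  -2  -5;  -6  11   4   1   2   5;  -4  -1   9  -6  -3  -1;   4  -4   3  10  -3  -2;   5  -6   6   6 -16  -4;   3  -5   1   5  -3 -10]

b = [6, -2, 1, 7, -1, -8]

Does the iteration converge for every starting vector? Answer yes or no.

no

Write A = D+L+U with D = diag(9, 11, 9, 10, -16, -10).
Jacobi: T = -D⁻¹(L+U), T[1,3] = -(1)/(11) = -0.0909; T[1,1] = 0.
  T[0,:] = [+0.0000, +0.1111, +0.1111, -0.6667, +0.2222, +0.5556]
  T[1,:] = [+0.5455, +0.0000, -0.3636, -0.0909, -0.1818, -0.4545]
  T[2,:] = [+0.4444, +0.1111, +0.0000, +0.6667, +0.3333, +0.1111]
  T[3,:] = [-0.4000, +0.4000, -0.3000, +0.0000, +0.3000, +0.2000]
  T[4,:] = [+0.3125, -0.3750, +0.3750, +0.3750, +0.0000, -0.2500]
  T[5,:] = [+0.3000, -0.5000, +0.1000, +0.5000, -0.3000, +0.0000]
eigenvalue magnitudes: 1.3615, 0.5871, 0.5871, 0.3577, 0.3537, 0.3537.
ρ = 1.3615; 1.3615 > 1 ⇒ diverges.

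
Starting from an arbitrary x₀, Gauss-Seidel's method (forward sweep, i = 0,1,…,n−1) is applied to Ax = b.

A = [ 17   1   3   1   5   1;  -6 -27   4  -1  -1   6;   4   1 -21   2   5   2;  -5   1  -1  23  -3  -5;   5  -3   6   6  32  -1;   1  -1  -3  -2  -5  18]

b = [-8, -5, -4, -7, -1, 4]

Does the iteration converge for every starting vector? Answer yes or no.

yes

Split A = D + L + U, D = diag(17, -27, -21, 23, 32, 18).
Gauss-Seidel: T = -(D+L)⁻¹U, row 0 first, T[0,4] = -(5)/(17) = -0.2941; later rows by forward substitution.
  T[0,:] = [+0.0000, -0.0588, -0.1765, -0.0588, -0.2941, -0.0588]
  T[1,:] = [+0.0000, +0.0131, +0.1874, -0.0240, +0.0283, +0.2353]
  T[2,:] = [+0.0000, -0.0106, -0.0247, +0.0829, +0.1834, +0.0952]
  T[3,:] = [+0.0000, -0.0138, -0.0476, -0.0081, +0.0732, +0.1985]
  T[4,:] = [+0.0000, +0.0150, +0.0587, -0.0071, +0.0005, +0.0074]
  T[5,:] = [+0.0000, +0.0049, +0.0271, +0.0129, +0.0568, +0.0563]
|roots of det(T-λI)|: 0.1677, 0.0698, 0.0698, 0.0353, 0.0065, 0.0000.
ρ = 0.1677; 0.1677 < 1, so it converges for any x₀.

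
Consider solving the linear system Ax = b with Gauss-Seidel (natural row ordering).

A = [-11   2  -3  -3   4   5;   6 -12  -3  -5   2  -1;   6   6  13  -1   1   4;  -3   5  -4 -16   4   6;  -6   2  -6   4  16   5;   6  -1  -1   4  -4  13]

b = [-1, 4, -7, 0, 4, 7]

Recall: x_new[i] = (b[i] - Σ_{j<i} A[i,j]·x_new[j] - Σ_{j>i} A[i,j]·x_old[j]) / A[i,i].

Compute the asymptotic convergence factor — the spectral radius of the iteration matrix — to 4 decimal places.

A = D + L + U where D = diag(-11, -12, 13, -16, 16, 13).
GS T = -(D+L)⁻¹U: row 0 first, T[0,4] = -(4)/(-11) = +0.3636; later rows by forward substitution.
  T[0,:] = [+0.0000 +0.1818 -0.2727 -0.2727 +0.3636 +0.4545]
  T[1,:] = [+0.0000 +0.0909 -0.3864 -0.5530 +0.3485 +0.1439]
  T[2,:] = [+0.0000 -0.1259 +0.3042 +0.4580 -0.4056 -0.5839]
  T[3,:] = [+0.0000 +0.0258 -0.1457 -0.2362 +0.3921 +0.4807]
  T[4,:] = [+0.0000 +0.0032 +0.0965 +0.1977 -0.1573 -0.4992]
  T[5,:] = [+0.0000 -0.0936 +0.1941 +0.2521 -0.3413 -0.5451]
|λ(T)| sorted: 0.8287, 0.2982, 0.1564, 0.1472, 0.0222, 0.0000.
ρ(T) = max|λ| = 0.8287; 0.8287 < 1, so it converges for any x₀.

0.8287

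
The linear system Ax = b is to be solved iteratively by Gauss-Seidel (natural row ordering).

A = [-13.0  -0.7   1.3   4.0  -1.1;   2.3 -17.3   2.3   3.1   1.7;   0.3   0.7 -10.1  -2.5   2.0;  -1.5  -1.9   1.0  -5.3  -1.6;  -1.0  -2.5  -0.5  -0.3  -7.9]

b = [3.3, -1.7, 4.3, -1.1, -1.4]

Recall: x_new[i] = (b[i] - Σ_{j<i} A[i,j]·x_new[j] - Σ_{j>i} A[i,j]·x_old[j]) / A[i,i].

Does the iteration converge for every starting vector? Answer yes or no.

yes

A = D + L + U where D = diag(-13, -17.3, -10.1, -5.3, -7.9).
Gauss-Seidel: T = -(D+L)⁻¹U, row 0 first, T[0,1] = -(-0.7)/(-13) = -0.0538; later rows by forward substitution.
  T[0,:] = [+0.0000  -0.0538  +0.1000  +0.3077  -0.0846]
  T[1,:] = [+0.0000  -0.0072  +0.1462  +0.2201  +0.0870]
  T[2,:] = [+0.0000  -0.0021  +0.0131  -0.2231  +0.2015]
  T[3,:] = [+0.0000  +0.0174  -0.0783  -0.2081  -0.2711]
  T[4,:] = [+0.0000  +0.0086  -0.0568  -0.0866  -0.0193]
|roots of det(T-λI)|: 0.3518, 0.1139, 0.1139, 0.0148, 0.0000.
spectral radius ρ = 0.3518; 0.3518 < 1: convergent.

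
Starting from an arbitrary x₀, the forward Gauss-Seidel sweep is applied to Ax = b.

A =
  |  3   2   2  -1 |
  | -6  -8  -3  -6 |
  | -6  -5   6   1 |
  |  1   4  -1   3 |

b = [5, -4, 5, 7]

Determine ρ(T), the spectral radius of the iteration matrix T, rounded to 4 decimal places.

1.5444

Let D = diag(3, -8, 6, 3); L, U the strict triangles.
T_GS = -(D+L)⁻¹U: row 0 first, T[0,3] = -(-1)/(3) = +0.3333; later rows by forward substitution.
  T[0,:] = [+0.0000  -0.6667  -0.6667  +0.3333]
  T[1,:] = [+0.0000  +0.5000  +0.1250  -1.0000]
  T[2,:] = [+0.0000  -0.2500  -0.5625  -0.6667]
  T[3,:] = [+0.0000  -0.5278  -0.1319  +1.0000]
|roots of det(T-λI)|: 1.5444, 0.5917, 0.0152, 0.0000.
spectral radius ρ = 1.5444; 1.5444 > 1, so it fails to converge.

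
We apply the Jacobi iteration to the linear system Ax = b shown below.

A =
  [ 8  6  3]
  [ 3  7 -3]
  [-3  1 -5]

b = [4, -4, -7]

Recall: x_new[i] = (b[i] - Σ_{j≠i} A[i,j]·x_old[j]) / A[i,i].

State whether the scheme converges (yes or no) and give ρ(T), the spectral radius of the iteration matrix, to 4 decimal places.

yes, ρ = 0.9343

Diagonal D = diag(8, 7, -5); L, U strict lower/upper.
Jacobi T = -D⁻¹(L+U): T[0,2] = -(3)/(8) = -0.3750; T[0,0] = 0.
  T[0,:] = [+0.0000, -0.7500, -0.3750]
  T[1,:] = [-0.4286, +0.0000, +0.4286]
  T[2,:] = [-0.6000, +0.2000, +0.0000]
eigenvalue magnitudes: 0.9343, 0.4907, 0.4907.
ρ(T) = max|λ| = 0.9343; 0.9343 < 1, so it converges for any x₀.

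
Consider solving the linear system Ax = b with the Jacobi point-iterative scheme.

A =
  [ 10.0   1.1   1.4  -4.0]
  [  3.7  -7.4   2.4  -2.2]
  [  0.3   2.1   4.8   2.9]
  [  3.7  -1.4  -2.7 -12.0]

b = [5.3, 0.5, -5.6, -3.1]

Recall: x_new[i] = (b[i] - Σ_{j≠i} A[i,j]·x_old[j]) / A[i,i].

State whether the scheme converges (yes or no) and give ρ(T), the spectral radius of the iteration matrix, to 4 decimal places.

yes, ρ = 0.5634

Write A = D+L+U with D = diag(10, -7.4, 4.8, -12).
Jacobi: T = -D⁻¹(L+U), T[1,3] = -(-2.2)/(-7.4) = -0.2973; T[1,1] = 0.
  T[0,:] = [+0.0000, -0.1100, -0.1400, +0.4000]
  T[1,:] = [+0.5000, +0.0000, +0.3243, -0.2973]
  T[2,:] = [-0.0625, -0.4375, +0.0000, -0.6042]
  T[3,:] = [+0.3083, -0.1167, -0.2250, +0.0000]
|eigenvalues of T|: 0.5634, 0.4565, 0.4035, 0.4035.
ρ(T) = max|λ| = 0.5634; 0.5634 < 1, so it converges for any x₀.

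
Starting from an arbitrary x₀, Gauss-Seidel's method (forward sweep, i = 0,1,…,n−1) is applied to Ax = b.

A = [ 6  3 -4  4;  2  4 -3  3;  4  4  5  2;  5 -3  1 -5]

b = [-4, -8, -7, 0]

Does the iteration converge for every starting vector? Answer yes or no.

Split A = D + L + U, D = diag(6, 4, 5, -5).
T_GS = -(D+L)⁻¹U: row 0 first, T[0,3] = -(4)/(6) = -0.6667; later rows by forward substitution.
  T[0,:] = [+0.0000  -0.5000  +0.6667  -0.6667]
  T[1,:] = [+0.0000  +0.2500  +0.4167  -0.4167]
  T[2,:] = [+0.0000  +0.2000  -0.8667  +0.4667]
  T[3,:] = [+0.0000  -0.6100  +0.2433  -0.3233]
moduli |λ_i(T)| = 1.2227, 0.5191, 0.2364, 0.0000.
spectral radius ρ = 1.2227; 1.2227 > 1: divergent.

no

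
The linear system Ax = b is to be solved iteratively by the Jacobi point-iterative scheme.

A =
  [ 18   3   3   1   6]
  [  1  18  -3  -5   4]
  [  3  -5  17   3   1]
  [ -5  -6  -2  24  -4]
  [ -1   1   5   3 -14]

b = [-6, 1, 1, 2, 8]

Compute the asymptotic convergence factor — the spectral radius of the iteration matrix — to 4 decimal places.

0.5110

A = D + L + U where D = diag(18, 18, 17, 24, -14).
Jacobi T = -D⁻¹(L+U): T[3,4] = -(-4)/(24) = +0.1667; T[3,3] = 0.
  T[0,:] = [+0.0000 -0.1667 -0.1667 -0.0556 -0.3333]
  T[1,:] = [-0.0556 +0.0000 +0.1667 +0.2778 -0.2222]
  T[2,:] = [-0.1765 +0.2941 +0.0000 -0.1765 -0.0588]
  T[3,:] = [+0.2083 +0.2500 +0.0833 +0.0000 +0.1667]
  T[4,:] = [-0.0714 +0.0714 +0.3571 +0.2143 +0.0000]
moduli |λ_i(T)| = 0.5110, 0.2945, 0.2945, 0.2100, 0.2100.
ρ = 0.5110; 0.5110 < 1: convergent.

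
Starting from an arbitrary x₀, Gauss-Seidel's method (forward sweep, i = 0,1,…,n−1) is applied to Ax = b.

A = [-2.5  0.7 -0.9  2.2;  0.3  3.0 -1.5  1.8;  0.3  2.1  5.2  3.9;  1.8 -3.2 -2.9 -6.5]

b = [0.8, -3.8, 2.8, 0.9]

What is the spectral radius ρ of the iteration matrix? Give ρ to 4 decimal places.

Let D = diag(-2.5, 3, 5.2, -6.5); L, U the strict triangles.
GS T = -(D+L)⁻¹U: row 0 first, T[0,1] = -(0.7)/(-2.5) = +0.2800; later rows by forward substitution.
  T[0,:] = [+0.0000, +0.2800, -0.3600, +0.8800]
  T[1,:] = [+0.0000, -0.0280, +0.5360, -0.6880]
  T[2,:] = [+0.0000, -0.0048, -0.1957, -0.5229]
  T[3,:] = [+0.0000, +0.0935, -0.2763, +0.8157]
|λ(T)| sorted: 0.8510, 0.3552, 0.0962, 0.0000.
ρ(T) = max|λ| = 0.8510; 0.8510 < 1 ⇒ converges.

0.8510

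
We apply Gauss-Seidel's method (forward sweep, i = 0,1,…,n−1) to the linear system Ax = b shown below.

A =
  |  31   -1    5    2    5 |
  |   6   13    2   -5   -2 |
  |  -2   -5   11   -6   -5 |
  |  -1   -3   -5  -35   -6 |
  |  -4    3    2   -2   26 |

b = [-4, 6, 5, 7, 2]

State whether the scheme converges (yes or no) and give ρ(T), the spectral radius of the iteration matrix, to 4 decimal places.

yes, ρ = 0.3381

Diagonal D = diag(31, 13, 11, -35, 26); L, U strict lower/upper.
T_GS = -(D+L)⁻¹U: row 0 first, T[0,2] = -(5)/(31) = -0.1613; later rows by forward substitution.
  T[0,:] = [+0.0000, +0.0323, -0.1613, -0.0645, -0.1613]
  T[1,:] = [+0.0000, -0.0149, -0.0794, +0.4144, +0.2283]
  T[2,:] = [+0.0000, -0.0009, -0.0654, +0.7221, +0.5290]
  T[3,:] = [+0.0000, +0.0005, +0.0208, -0.1368, -0.2620]
  T[4,:] = [+0.0000, +0.0068, -0.0090, -0.1238, -0.1120]
moduli |λ_i(T)| = 0.3381, 0.0911, 0.0482, 0.0482, 0.0000.
spectral radius ρ = 0.3381; 0.3381 < 1, so it converges for any x₀.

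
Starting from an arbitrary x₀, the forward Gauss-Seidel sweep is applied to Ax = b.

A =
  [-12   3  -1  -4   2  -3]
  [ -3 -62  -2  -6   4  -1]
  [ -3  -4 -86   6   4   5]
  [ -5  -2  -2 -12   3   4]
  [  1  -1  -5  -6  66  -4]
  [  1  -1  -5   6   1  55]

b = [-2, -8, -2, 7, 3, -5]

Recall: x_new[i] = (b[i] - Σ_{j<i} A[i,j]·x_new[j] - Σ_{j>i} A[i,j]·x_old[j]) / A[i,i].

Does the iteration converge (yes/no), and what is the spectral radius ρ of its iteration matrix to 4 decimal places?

Write A = D+L+U with D = diag(-12, -62, -86, -12, 66, 55).
T_GS = -(D+L)⁻¹U: row 0 first, T[0,2] = -(-1)/(-12) = -0.0833; later rows by forward substitution.
  T[0,:] = [+0.0000  +0.2500  -0.0833  -0.3333  +0.1667  -0.2500]
  T[1,:] = [+0.0000  -0.0121  -0.0282  -0.0806  +0.0565  -0.0040]
  T[2,:] = [+0.0000  -0.0082  +0.0042  +0.0851  +0.0381  +0.0670]
  T[3,:] = [+0.0000  -0.1008  +0.0387  +0.1381  +0.1648  +0.4270]
  T[4,:] = [+0.0000  -0.0138  +0.0047  +0.0228  +0.0162  +0.1082]
  T[5,:] = [+0.0000  +0.0057  -0.0029  -0.0031  -0.0168  -0.0380]
eigenvalue magnitudes: 0.2030, 0.0434, 0.0434, 0.0201, 0.0201, 0.0000.
spectral radius ρ = 0.2030; 0.2030 < 1, so it converges for any x₀.

yes, ρ = 0.2030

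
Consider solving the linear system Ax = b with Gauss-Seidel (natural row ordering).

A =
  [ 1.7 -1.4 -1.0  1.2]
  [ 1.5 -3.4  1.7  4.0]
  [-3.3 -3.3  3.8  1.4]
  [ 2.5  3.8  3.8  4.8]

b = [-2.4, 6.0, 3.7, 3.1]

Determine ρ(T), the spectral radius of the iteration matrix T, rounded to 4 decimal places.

Split A = D + L + U, D = diag(1.7, -3.4, 3.8, 4.8).
GS T = -(D+L)⁻¹U: row 0 first, T[0,1] = -(-1.4)/(1.7) = +0.8235; later rows by forward substitution.
  T[0,:] = [+0.0000 +0.8235 +0.5882 -0.7059]
  T[1,:] = [+0.0000 +0.3633 +0.7595 +0.8651]
  T[2,:] = [+0.0000 +1.0307 +1.1704 -0.2302]
  T[3,:] = [+0.0000 -1.5325 -1.8342 -0.1349]
|eigenvalues of T|: 1.1663, 0.2603, 0.2603, 0.0000.
spectral radius ρ = 1.1663; 1.1663 > 1: divergent.

1.1663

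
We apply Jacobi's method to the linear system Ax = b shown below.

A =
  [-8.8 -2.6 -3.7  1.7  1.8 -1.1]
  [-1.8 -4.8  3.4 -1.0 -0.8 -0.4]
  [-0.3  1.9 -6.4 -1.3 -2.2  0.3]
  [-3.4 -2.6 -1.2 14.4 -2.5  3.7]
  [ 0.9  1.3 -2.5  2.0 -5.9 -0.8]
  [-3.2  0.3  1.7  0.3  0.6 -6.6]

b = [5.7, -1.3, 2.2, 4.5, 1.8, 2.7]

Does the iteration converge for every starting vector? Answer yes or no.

yes

A = D + L + U where D = diag(-8.8, -4.8, -6.4, 14.4, -5.9, -6.6).
Jacobi: T = -D⁻¹(L+U), T[3,5] = -(3.7)/(14.4) = -0.2569; T[3,3] = 0.
  T[0,:] = [+0.0000 -0.2955 -0.4205 +0.1932 +0.2045 -0.1250]
  T[1,:] = [-0.3750 +0.0000 +0.7083 -0.2083 -0.1667 -0.0833]
  T[2,:] = [-0.0469 +0.2969 +0.0000 -0.2031 -0.3438 +0.0469]
  T[3,:] = [+0.2361 +0.1806 +0.0833 +0.0000 +0.1736 -0.2569]
  T[4,:] = [+0.1525 +0.2203 -0.4237 +0.3390 +0.0000 -0.1356]
  T[5,:] = [-0.4848 +0.0455 +0.2576 +0.0455 +0.0909 +0.0000]
|λ(T)| sorted: 0.8761, 0.6579, 0.3640, 0.3640, 0.3317, 0.1665.
spectral radius ρ = 0.8761; 0.8761 < 1, so it converges for any x₀.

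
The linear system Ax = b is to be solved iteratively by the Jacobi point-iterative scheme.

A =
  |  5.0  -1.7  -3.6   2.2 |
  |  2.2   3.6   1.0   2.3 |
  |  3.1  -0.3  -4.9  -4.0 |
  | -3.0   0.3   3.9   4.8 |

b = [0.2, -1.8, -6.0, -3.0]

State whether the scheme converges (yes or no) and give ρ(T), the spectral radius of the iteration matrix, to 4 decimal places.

no, ρ = 1.1202

Let D = diag(5, 3.6, -4.9, 4.8); L, U the strict triangles.
Jacobi T = -D⁻¹(L+U): T[3,0] = -(-3)/(4.8) = +0.6250; T[3,3] = 0.
  T[0,:] = [+0.0000  +0.3400  +0.7200  -0.4400]
  T[1,:] = [-0.6111  +0.0000  -0.2778  -0.6389]
  T[2,:] = [+0.6327  -0.0612  +0.0000  -0.8163]
  T[3,:] = [+0.6250  -0.0625  -0.8125  +0.0000]
moduli |λ_i(T)| = 1.1202, 0.8173, 0.5607, 0.5607.
ρ(T) = max|λ| = 1.1202; 1.1202 > 1, so it fails to converge.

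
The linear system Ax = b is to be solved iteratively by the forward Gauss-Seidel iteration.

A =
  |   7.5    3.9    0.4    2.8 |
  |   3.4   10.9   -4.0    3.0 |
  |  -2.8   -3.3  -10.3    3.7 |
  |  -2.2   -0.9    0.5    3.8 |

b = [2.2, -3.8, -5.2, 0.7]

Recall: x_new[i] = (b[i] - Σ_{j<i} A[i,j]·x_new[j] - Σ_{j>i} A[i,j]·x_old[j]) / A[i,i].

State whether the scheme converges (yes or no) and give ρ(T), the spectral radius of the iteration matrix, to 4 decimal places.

yes, ρ = 0.6163

Write A = D+L+U with D = diag(7.5, 10.9, -10.3, 3.8).
GS T = -(D+L)⁻¹U: row 0 first, T[0,3] = -(2.8)/(7.5) = -0.3733; later rows by forward substitution.
  T[0,:] = [+0.0000 -0.5200 -0.0533 -0.3733]
  T[1,:] = [+0.0000 +0.1622 +0.3836 -0.1588]
  T[2,:] = [+0.0000 +0.0894 -0.1084 +0.5116]
  T[3,:] = [+0.0000 -0.2744 +0.0742 -0.3211]
|eigenvalues of T|: 0.6163, 0.2538, 0.2538, 0.0000.
spectral radius ρ = 0.6163; 0.6163 < 1 ⇒ converges.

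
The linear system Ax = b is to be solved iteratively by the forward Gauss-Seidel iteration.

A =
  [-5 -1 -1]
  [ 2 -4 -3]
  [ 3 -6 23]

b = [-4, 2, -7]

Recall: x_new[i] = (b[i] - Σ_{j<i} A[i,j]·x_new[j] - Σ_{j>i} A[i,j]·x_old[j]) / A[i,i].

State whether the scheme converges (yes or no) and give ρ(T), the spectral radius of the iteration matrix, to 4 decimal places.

yes, ρ = 0.1957

Write A = D+L+U with D = diag(-5, -4, 23).
Gauss-Seidel: T = -(D+L)⁻¹U, row 0 first, T[0,2] = -(-1)/(-5) = -0.2000; later rows by forward substitution.
  T[0,:] = [+0.0000  -0.2000  -0.2000]
  T[1,:] = [+0.0000  -0.1000  -0.8500]
  T[2,:] = [+0.0000  +0.0000  -0.1957]
|roots of det(T-λI)|: 0.1957, 0.1000, 0.0000.
spectral radius ρ = 0.1957; 0.1957 < 1: convergent.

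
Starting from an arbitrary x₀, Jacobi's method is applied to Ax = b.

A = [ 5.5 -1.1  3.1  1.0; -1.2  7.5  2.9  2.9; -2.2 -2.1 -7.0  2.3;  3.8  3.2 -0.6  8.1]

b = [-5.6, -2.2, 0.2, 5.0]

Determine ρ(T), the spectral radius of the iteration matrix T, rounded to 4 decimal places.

Split A = D + L + U, D = diag(5.5, 7.5, -7, 8.1).
T_J = -D⁻¹(L+U): T[1,3] = -(2.9)/(7.5) = -0.3867; T[1,1] = 0.
  T[0,:] = [+0.0000, +0.2000, -0.5636, -0.1818]
  T[1,:] = [+0.1600, +0.0000, -0.3867, -0.3867]
  T[2,:] = [-0.3143, -0.3000, +0.0000, +0.3286]
  T[3,:] = [-0.4691, -0.3951, +0.0741, +0.0000]
|λ(T)| sorted: 0.9401, 0.3875, 0.3875, 0.1966.
spectral radius ρ = 0.9401; 0.9401 < 1 ⇒ converges.

0.9401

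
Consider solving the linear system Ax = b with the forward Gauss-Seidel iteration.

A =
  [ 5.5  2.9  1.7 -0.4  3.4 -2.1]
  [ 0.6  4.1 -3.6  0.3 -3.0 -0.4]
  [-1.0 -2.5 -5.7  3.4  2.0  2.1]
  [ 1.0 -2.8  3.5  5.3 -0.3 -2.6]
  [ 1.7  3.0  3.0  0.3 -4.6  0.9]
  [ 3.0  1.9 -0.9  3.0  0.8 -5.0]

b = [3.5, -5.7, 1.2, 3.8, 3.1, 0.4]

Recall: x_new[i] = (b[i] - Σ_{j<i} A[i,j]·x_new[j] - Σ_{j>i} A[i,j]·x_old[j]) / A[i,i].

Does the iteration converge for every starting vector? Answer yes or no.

no

Diagonal D = diag(5.5, 4.1, -5.7, 5.3, -4.6, -5); L, U strict lower/upper.
GS T = -(D+L)⁻¹U: row 0 first, T[0,5] = -(-2.1)/(5.5) = +0.3818; later rows by forward substitution.
  T[0,:] = [+0.0000, -0.5273, -0.3091, +0.0727, -0.6182, +0.3818]
  T[1,:] = [+0.0000, +0.0772, +0.9233, -0.0838, +0.8222, +0.0417]
  T[2,:] = [+0.0000, +0.0587, -0.3507, +0.6205, +0.0987, +0.2832]
  T[3,:] = [+0.0000, +0.1015, +0.7777, -0.4678, +0.5424, +0.2536]
  T[4,:] = [+0.0000, -0.0997, +0.3099, +0.3464, +0.4075, +0.5651]
  T[5,:] = [+0.0000, -0.2526, +0.7447, -0.3251, +0.3144, +0.4365]
eigenvalue magnitudes: 1.1580, 0.8817, 0.6588, 0.2697, 0.0101, 0.0000.
ρ(T) = max|λ| = 1.1580; 1.1580 > 1, so it fails to converge.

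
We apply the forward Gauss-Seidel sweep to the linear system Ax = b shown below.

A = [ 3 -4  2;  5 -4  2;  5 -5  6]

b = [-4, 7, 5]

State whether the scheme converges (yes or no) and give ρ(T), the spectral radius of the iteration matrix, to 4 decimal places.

no, ρ = 1.5965

Let D = diag(3, -4, 6); L, U the strict triangles.
GS T = -(D+L)⁻¹U: row 0 first, T[0,1] = -(-4)/(3) = +1.3333; later rows by forward substitution.
  T[0,:] = [+0.0000  +1.3333  -0.6667]
  T[1,:] = [+0.0000  +1.6667  -0.3333]
  T[2,:] = [+0.0000  +0.2778  +0.2778]
moduli |λ_i(T)| = 1.5965, 0.3480, 0.0000.
ρ(T) = max|λ| = 1.5965; 1.5965 > 1 ⇒ diverges.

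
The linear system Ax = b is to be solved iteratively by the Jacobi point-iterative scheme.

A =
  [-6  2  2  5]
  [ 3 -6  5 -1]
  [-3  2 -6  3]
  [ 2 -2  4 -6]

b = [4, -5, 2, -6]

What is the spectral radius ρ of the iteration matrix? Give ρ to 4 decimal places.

Let D = diag(-6, -6, -6, -6); L, U the strict triangles.
Jacobi: T = -D⁻¹(L+U), T[0,1] = -(2)/(-6) = +0.3333; T[0,0] = 0.
  T[0,:] = [+0.0000, +0.3333, +0.3333, +0.8333]
  T[1,:] = [+0.5000, +0.0000, +0.8333, -0.1667]
  T[2,:] = [-0.5000, +0.3333, +0.0000, +0.5000]
  T[3,:] = [+0.3333, -0.3333, +0.6667, +0.0000]
eigenvalue magnitudes: 1.2391, 0.5530, 0.5530, 0.3055.
ρ = 1.2391; 1.2391 > 1, so it fails to converge.

1.2391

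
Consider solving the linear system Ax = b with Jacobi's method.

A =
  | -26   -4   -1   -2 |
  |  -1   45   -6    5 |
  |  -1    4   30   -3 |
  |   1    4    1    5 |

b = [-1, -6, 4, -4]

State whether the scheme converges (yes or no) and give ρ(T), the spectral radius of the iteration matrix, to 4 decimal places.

Diagonal D = diag(-26, 45, 30, 5); L, U strict lower/upper.
T_J = -D⁻¹(L+U): T[3,0] = -(1)/(5) = -0.2000; T[3,3] = 0.
  T[0,:] = [+0.0000  -0.1538  -0.0385  -0.0769]
  T[1,:] = [+0.0222  +0.0000  +0.1333  -0.1111]
  T[2,:] = [+0.0333  -0.1333  +0.0000  +0.1000]
  T[3,:] = [-0.2000  -0.8000  -0.2000  +0.0000]
|eigenvalues of T|: 0.3389, 0.1681, 0.1681, 0.1071.
ρ = 0.3389; 0.3389 < 1, so it converges for any x₀.

yes, ρ = 0.3389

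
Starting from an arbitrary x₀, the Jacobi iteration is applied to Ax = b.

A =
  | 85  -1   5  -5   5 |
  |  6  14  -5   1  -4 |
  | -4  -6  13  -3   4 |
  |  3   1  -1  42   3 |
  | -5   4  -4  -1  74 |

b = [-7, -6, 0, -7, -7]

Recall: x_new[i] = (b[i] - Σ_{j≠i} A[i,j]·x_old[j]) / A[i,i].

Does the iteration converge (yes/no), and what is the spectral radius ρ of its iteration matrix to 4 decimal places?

yes, ρ = 0.4170

A = D + L + U where D = diag(85, 14, 13, 42, 74).
Jacobi T = -D⁻¹(L+U): T[1,4] = -(-4)/(14) = +0.2857; T[1,1] = 0.
  T[0,:] = [+0.0000  +0.0118  -0.0588  +0.0588  -0.0588]
  T[1,:] = [-0.4286  +0.0000  +0.3571  -0.0714  +0.2857]
  T[2,:] = [+0.3077  +0.4615  +0.0000  +0.2308  -0.3077]
  T[3,:] = [-0.0714  -0.0238  +0.0238  +0.0000  -0.0714]
  T[4,:] = [+0.0676  -0.0541  +0.0541  +0.0135  +0.0000]
|roots of det(T-λI)|: 0.4170, 0.2191, 0.2191, 0.0966, 0.0966.
ρ(T) = max|λ| = 0.4170; 0.4170 < 1 ⇒ converges.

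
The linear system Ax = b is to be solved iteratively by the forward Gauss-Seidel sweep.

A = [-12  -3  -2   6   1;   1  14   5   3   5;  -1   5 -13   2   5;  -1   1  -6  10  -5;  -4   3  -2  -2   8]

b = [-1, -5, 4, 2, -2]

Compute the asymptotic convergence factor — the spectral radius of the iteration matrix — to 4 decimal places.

0.8467

Write A = D+L+U with D = diag(-12, 14, -13, 10, 8).
Gauss-Seidel: T = -(D+L)⁻¹U, row 0 first, T[0,1] = -(-3)/(-12) = -0.2500; later rows by forward substitution.
  T[0,:] = [+0.0000, -0.2500, -0.1667, +0.5000, +0.0833]
  T[1,:] = [+0.0000, +0.0179, -0.3452, -0.2500, -0.3631]
  T[2,:] = [+0.0000, +0.0261, -0.1200, +0.0192, +0.2386]
  T[3,:] = [+0.0000, -0.0111, -0.0541, +0.0865, +0.6878]
  T[4,:] = [+0.0000, -0.1280, +0.0026, +0.3702, +0.4094]
|eigenvalues of T|: 0.8467, 0.1800, 0.1501, 0.1501, 0.0000.
spectral radius ρ = 0.8467; 0.8467 < 1: convergent.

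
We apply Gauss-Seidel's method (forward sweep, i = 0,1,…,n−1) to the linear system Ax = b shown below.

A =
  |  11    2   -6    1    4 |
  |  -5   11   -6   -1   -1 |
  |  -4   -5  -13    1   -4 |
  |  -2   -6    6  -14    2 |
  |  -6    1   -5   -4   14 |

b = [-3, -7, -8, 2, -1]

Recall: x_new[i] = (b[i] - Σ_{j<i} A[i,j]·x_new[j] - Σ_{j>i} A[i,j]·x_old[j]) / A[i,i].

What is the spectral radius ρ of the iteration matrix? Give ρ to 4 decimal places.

Split A = D + L + U, D = diag(11, 11, -13, -14, 14).
Gauss-Seidel: T = -(D+L)⁻¹U, row 0 first, T[0,3] = -(1)/(11) = -0.0909; later rows by forward substitution.
  T[0,:] = [+0.0000, -0.1818, +0.5455, -0.0909, -0.3636]
  T[1,:] = [+0.0000, -0.0826, +0.7934, +0.0496, -0.0744]
  T[2,:] = [+0.0000, +0.0877, -0.4730, +0.0858, -0.1672]
  T[3,:] = [+0.0000, +0.0990, -0.6207, +0.0285, +0.1550]
  T[4,:] = [+0.0000, -0.0124, -0.1692, -0.0037, -0.1660]
|eigenvalues of T|: 0.5781, 0.1738, 0.0682, 0.0682, 0.0000.
spectral radius ρ = 0.5781; 0.5781 < 1, so it converges for any x₀.

0.5781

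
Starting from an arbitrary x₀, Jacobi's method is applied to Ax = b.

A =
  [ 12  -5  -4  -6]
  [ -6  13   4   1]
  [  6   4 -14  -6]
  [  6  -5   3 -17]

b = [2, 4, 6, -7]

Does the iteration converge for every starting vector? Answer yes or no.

yes

A = D + L + U where D = diag(12, 13, -14, -17).
Jacobi T = -D⁻¹(L+U): T[3,1] = -(-5)/(-17) = -0.2941; T[3,3] = 0.
  T[0,:] = [+0.0000  +0.4167  +0.3333  +0.5000]
  T[1,:] = [+0.4615  +0.0000  -0.3077  -0.0769]
  T[2,:] = [+0.4286  +0.2857  +0.0000  -0.4286]
  T[3,:] = [+0.3529  -0.2941  +0.1765  +0.0000]
eigenvalue magnitudes: 0.8255, 0.6139, 0.4252, 0.4252.
ρ = 0.8255; 0.8255 < 1, so it converges for any x₀.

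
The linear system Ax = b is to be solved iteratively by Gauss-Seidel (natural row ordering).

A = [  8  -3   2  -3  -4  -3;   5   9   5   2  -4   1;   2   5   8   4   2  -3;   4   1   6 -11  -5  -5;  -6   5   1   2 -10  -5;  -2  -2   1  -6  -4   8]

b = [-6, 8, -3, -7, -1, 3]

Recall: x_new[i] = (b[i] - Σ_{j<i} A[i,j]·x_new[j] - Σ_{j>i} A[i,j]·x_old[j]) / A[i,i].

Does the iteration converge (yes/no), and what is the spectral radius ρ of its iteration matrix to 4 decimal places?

no, ρ = 1.2676

Let D = diag(8, 9, 8, -11, -10, 8); L, U the strict triangles.
T_GS = -(D+L)⁻¹U: row 0 first, T[0,4] = -(-4)/(8) = +0.5000; later rows by forward substitution.
  T[0,:] = [+0.0000, +0.3750, -0.2500, +0.3750, +0.5000, +0.3750]
  T[1,:] = [+0.0000, -0.2083, -0.4167, -0.4306, +0.1667, -0.3194]
  T[2,:] = [+0.0000, +0.0365, +0.3229, -0.3247, -0.4792, +0.4809]
  T[3,:] = [+0.0000, +0.1373, +0.0473, -0.0799, -0.5189, -0.0849]
  T[4,:] = [+0.0000, -0.2981, -0.0166, -0.4887, -0.3684, -0.8536]
  T[5,:] = [+0.0000, -0.0089, -0.1798, -0.2776, -0.3468, -0.5367]
eigenvalue magnitudes: 1.2676, 0.4878, 0.4878, 0.1661, 0.1181, 0.0000.
ρ(T) = max|λ| = 1.2676; 1.2676 > 1, so it fails to converge.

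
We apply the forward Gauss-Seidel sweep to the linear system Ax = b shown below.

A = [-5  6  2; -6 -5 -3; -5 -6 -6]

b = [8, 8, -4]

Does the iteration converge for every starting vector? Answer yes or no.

no

Diagonal D = diag(-5, -5, -6); L, U strict lower/upper.
T_GS = -(D+L)⁻¹U: row 0 first, T[0,2] = -(2)/(-5) = +0.4000; later rows by forward substitution.
  T[0,:] = [+0.0000  +1.2000  +0.4000]
  T[1,:] = [+0.0000  -1.4400  -1.0800]
  T[2,:] = [+0.0000  +0.4400  +0.7467]
|eigenvalues of T|: 1.1953, 0.5020, 0.0000.
ρ = 1.1953; 1.1953 > 1: divergent.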